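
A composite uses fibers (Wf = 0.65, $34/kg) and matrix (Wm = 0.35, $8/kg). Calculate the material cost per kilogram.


Cost = cost_f*Wf + cost_m*Wm = 34*0.65 + 8*0.35 = $24.9/kg

$24.9/kg


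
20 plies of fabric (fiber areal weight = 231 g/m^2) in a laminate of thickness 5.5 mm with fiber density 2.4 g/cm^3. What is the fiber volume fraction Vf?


Vf = n * FAW / (rho_f * h * 1000) = 20 * 231 / (2.4 * 5.5 * 1000) = 0.35

0.35


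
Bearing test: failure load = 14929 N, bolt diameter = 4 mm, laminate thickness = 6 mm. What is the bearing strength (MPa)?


sigma_br = F/(d*h) = 14929/(4*6) = 622.0 MPa

622.0 MPa


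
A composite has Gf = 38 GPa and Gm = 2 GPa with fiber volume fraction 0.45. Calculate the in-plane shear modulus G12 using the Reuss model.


1/G12 = Vf/Gf + (1-Vf)/Gm = 0.45/38 + 0.55/2
G12 = 3.49 GPa

3.49 GPa


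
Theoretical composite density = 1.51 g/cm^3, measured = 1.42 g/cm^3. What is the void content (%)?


Void% = (rho_theo - rho_actual)/rho_theo * 100 = (1.51 - 1.42)/1.51 * 100 = 5.96%

5.96%


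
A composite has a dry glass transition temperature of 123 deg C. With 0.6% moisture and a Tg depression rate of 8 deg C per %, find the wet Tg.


Tg_wet = Tg_dry - k*moisture = 123 - 8*0.6 = 118.2 deg C

118.2 deg C


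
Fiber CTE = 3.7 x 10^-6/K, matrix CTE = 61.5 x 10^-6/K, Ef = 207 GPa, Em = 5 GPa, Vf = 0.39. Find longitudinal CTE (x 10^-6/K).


E1 = Ef*Vf + Em*(1-Vf) = 83.78
alpha_1 = (alpha_f*Ef*Vf + alpha_m*Em*(1-Vf))/E1 = 5.8 x 10^-6/K

5.8 x 10^-6/K


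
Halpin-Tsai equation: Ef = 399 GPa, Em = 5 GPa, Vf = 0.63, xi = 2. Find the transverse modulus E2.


eta = (Ef/Em - 1)/(Ef/Em + xi) = (79.8 - 1)/(79.8 + 2) = 0.9633
E2 = Em*(1+xi*eta*Vf)/(1-eta*Vf) = 28.16 GPa

28.16 GPa


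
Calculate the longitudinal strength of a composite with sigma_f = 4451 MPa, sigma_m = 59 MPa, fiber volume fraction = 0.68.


sigma_1 = sigma_f*Vf + sigma_m*(1-Vf) = 4451*0.68 + 59*0.32 = 3045.6 MPa

3045.6 MPa


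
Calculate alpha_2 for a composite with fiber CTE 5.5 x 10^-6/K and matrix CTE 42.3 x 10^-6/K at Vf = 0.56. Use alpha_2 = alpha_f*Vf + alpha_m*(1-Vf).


alpha_2 = alpha_f*Vf + alpha_m*(1-Vf) = 5.5*0.56 + 42.3*0.44 = 21.7 x 10^-6/K

21.7 x 10^-6/K


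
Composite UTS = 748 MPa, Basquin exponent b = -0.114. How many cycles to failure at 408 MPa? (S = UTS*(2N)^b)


N = 0.5 * (S/UTS)^(1/b) = 0.5 * (408/748)^(1/-0.114) = 101.8839 cycles

101.8839 cycles


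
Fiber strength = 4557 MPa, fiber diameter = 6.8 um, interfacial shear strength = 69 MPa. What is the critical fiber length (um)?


Lc = sigma_f * d / (2 * tau_i) = 4557 * 6.8 / (2 * 69) = 224.5 um

224.5 um


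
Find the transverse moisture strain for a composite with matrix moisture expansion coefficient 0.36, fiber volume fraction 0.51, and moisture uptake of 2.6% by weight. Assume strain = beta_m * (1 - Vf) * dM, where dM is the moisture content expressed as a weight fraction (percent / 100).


dM = 2.6/100 = 0.026
strain = beta_m * (1-Vf) * dM = 0.36 * 0.49 * 0.026 = 0.0045864

0.0045864


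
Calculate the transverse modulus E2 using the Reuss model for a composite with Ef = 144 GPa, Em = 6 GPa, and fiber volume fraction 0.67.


1/E2 = Vf/Ef + (1-Vf)/Em = 0.67/144 + 0.33/6
E2 = 16.76 GPa

16.76 GPa


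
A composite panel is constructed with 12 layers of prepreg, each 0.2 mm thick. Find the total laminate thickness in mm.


h = n * t_ply = 12 * 0.2 = 2.4 mm

2.4 mm


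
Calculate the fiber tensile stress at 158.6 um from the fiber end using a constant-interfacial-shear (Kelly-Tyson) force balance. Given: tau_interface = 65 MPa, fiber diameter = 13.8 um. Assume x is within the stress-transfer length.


Force balance: sigma_f * (pi*d^2/4) = tau * (pi*d) * x  ->  sigma_f = 4 * tau * x / d
sigma_f = 4 * 65 * 158.6 / 13.8 = 2988.1 MPa

2988.1 MPa


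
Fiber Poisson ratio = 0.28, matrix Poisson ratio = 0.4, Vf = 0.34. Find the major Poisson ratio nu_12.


nu_12 = nu_f*Vf + nu_m*(1-Vf) = 0.28*0.34 + 0.4*0.66 = 0.3592

0.3592


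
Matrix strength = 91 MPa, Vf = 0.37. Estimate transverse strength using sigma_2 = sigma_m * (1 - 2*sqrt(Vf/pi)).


factor = 1 - 2*sqrt(0.37/pi) = 0.3136
sigma_2 = 91 * 0.3136 = 28.54 MPa

28.54 MPa


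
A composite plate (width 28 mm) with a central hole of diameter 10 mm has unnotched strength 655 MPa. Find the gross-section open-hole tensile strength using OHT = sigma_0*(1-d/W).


OHT = sigma_0*(1-d/W) = 655*(1-10/28) = 421.1 MPa

421.1 MPa


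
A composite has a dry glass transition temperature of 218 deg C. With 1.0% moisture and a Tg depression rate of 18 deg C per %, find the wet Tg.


Tg_wet = Tg_dry - k*moisture = 218 - 18*1.0 = 200.0 deg C

200.0 deg C


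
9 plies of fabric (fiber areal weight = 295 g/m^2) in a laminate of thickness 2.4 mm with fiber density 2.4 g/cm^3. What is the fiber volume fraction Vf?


Vf = n * FAW / (rho_f * h * 1000) = 9 * 295 / (2.4 * 2.4 * 1000) = 0.4609

0.4609


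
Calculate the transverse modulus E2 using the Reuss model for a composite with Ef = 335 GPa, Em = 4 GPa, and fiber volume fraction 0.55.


1/E2 = Vf/Ef + (1-Vf)/Em = 0.55/335 + 0.45/4
E2 = 8.76 GPa

8.76 GPa


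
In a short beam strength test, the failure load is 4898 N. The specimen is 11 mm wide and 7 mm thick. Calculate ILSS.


ILSS = 3F/(4bh) = 3*4898/(4*11*7) = 47.71 MPa

47.71 MPa


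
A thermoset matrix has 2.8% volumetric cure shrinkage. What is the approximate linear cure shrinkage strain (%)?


Linear shrinkage ≈ vol_shrink/3 = 2.8/3 = 0.933%

0.933%


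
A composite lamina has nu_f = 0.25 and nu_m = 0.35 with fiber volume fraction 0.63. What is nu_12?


nu_12 = nu_f*Vf + nu_m*(1-Vf) = 0.25*0.63 + 0.35*0.37 = 0.287

0.287


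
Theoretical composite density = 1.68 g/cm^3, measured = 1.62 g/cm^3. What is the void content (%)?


Void% = (rho_theo - rho_actual)/rho_theo * 100 = (1.68 - 1.62)/1.68 * 100 = 3.57%

3.57%


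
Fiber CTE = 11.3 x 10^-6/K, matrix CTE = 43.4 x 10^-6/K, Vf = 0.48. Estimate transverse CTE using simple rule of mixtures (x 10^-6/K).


alpha_2 = alpha_f*Vf + alpha_m*(1-Vf) = 11.3*0.48 + 43.4*0.52 = 28.0 x 10^-6/K

28.0 x 10^-6/K


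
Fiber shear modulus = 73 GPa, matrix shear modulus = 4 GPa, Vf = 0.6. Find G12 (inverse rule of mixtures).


1/G12 = Vf/Gf + (1-Vf)/Gm = 0.6/73 + 0.4/4
G12 = 9.24 GPa

9.24 GPa


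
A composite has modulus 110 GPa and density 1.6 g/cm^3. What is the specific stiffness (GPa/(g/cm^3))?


Specific stiffness = E/rho = 110/1.6 = 68.8 GPa/(g/cm^3)

68.8 GPa/(g/cm^3)


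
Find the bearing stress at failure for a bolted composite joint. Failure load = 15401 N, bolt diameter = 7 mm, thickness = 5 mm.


sigma_br = F/(d*h) = 15401/(7*5) = 440.0 MPa

440.0 MPa


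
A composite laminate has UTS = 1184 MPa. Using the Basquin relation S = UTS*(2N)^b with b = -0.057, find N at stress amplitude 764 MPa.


N = 0.5 * (S/UTS)^(1/b) = 0.5 * (764/1184)^(1/-0.057) = 1088.5182 cycles

1088.5182 cycles


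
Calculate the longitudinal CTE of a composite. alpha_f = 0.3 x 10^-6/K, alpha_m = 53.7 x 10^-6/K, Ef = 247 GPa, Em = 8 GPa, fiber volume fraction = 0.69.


E1 = Ef*Vf + Em*(1-Vf) = 172.91
alpha_1 = (alpha_f*Ef*Vf + alpha_m*Em*(1-Vf))/E1 = 1.07 x 10^-6/K

1.07 x 10^-6/K


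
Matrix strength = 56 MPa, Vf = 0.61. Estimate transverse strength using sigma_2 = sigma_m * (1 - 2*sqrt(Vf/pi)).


factor = 1 - 2*sqrt(0.61/pi) = 0.1187
sigma_2 = 56 * 0.1187 = 6.65 MPa

6.65 MPa


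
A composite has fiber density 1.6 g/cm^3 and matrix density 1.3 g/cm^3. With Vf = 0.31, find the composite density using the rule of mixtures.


rho_c = rho_f*Vf + rho_m*(1-Vf) = 1.6*0.31 + 1.3*0.69 = 1.393 g/cm^3

1.393 g/cm^3


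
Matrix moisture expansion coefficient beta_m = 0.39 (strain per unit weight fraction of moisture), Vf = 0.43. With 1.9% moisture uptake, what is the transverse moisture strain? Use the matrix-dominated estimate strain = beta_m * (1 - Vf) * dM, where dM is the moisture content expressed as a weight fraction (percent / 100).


dM = 1.9/100 = 0.019
strain = beta_m * (1-Vf) * dM = 0.39 * 0.57 * 0.019 = 0.0042237

0.0042237


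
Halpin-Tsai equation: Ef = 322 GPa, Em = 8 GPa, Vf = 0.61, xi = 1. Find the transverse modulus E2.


eta = (Ef/Em - 1)/(Ef/Em + xi) = (40.25 - 1)/(40.25 + 1) = 0.9515
E2 = Em*(1+xi*eta*Vf)/(1-eta*Vf) = 30.13 GPa

30.13 GPa


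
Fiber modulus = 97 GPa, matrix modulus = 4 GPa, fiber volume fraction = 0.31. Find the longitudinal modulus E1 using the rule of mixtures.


E1 = Ef*Vf + Em*(1-Vf) = 97*0.31 + 4*0.69 = 32.83 GPa

32.83 GPa


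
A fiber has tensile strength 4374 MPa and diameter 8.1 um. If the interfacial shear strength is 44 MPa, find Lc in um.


Lc = sigma_f * d / (2 * tau_i) = 4374 * 8.1 / (2 * 44) = 402.6 um

402.6 um


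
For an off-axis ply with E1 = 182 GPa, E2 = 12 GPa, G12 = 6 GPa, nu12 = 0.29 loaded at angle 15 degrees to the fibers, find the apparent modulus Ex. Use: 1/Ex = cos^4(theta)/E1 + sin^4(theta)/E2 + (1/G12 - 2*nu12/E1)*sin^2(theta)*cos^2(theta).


cos^4(15) = 0.870513, sin^4(15) = 0.004487, sin^2(15)*cos^2(15) = 0.0625
1/G12 - 2*nu12/E1 = 1/6 - 2*0.29/182 = 0.16348 GPa^-1
1/Ex = 0.870513/182 + 0.004487/12 + 0.16348*0.0625 = 0.0153745 GPa^-1
Ex = 65.04 GPa

65.04 GPa


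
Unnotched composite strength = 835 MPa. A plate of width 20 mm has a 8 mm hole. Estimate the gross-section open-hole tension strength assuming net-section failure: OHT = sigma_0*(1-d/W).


OHT = sigma_0*(1-d/W) = 835*(1-8/20) = 501.0 MPa

501.0 MPa


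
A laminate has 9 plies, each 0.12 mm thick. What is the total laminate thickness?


h = n * t_ply = 9 * 0.12 = 1.08 mm

1.08 mm


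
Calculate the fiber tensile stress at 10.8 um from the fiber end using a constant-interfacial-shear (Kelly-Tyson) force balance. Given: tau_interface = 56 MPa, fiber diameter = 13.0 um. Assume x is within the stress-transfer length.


Force balance: sigma_f * (pi*d^2/4) = tau * (pi*d) * x  ->  sigma_f = 4 * tau * x / d
sigma_f = 4 * 56 * 10.8 / 13.0 = 186.1 MPa

186.1 MPa


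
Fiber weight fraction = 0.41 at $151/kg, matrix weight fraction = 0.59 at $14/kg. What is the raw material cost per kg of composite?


Cost = cost_f*Wf + cost_m*Wm = 151*0.41 + 14*0.59 = $70.17/kg

$70.17/kg


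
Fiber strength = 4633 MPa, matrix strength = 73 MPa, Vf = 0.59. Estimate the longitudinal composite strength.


sigma_1 = sigma_f*Vf + sigma_m*(1-Vf) = 4633*0.59 + 73*0.41 = 2763.4 MPa

2763.4 MPa


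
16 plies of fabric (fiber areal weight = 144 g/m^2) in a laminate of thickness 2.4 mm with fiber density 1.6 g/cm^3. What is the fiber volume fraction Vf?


Vf = n * FAW / (rho_f * h * 1000) = 16 * 144 / (1.6 * 2.4 * 1000) = 0.6

0.6


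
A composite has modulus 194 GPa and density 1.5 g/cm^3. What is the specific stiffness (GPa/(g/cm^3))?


Specific stiffness = E/rho = 194/1.5 = 129.3 GPa/(g/cm^3)

129.3 GPa/(g/cm^3)


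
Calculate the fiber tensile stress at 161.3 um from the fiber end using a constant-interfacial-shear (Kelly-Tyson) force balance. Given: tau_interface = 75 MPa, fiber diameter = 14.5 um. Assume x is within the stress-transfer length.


Force balance: sigma_f * (pi*d^2/4) = tau * (pi*d) * x  ->  sigma_f = 4 * tau * x / d
sigma_f = 4 * 75 * 161.3 / 14.5 = 3337.2 MPa

3337.2 MPa


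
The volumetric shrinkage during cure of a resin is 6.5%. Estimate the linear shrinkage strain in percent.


Linear shrinkage ≈ vol_shrink/3 = 6.5/3 = 2.167%

2.167%


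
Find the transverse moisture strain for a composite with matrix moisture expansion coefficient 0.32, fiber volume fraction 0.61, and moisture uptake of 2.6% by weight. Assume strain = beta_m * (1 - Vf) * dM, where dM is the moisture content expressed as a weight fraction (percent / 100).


dM = 2.6/100 = 0.026
strain = beta_m * (1-Vf) * dM = 0.32 * 0.39 * 0.026 = 0.0032448

0.0032448


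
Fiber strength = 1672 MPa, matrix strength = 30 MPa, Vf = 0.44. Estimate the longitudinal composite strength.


sigma_1 = sigma_f*Vf + sigma_m*(1-Vf) = 1672*0.44 + 30*0.56 = 752.5 MPa

752.5 MPa


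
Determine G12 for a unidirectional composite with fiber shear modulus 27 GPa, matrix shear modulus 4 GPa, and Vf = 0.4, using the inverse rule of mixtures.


1/G12 = Vf/Gf + (1-Vf)/Gm = 0.4/27 + 0.6/4
G12 = 6.07 GPa

6.07 GPa


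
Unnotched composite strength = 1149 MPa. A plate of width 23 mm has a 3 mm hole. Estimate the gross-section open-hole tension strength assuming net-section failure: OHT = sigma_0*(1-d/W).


OHT = sigma_0*(1-d/W) = 1149*(1-3/23) = 999.1 MPa

999.1 MPa


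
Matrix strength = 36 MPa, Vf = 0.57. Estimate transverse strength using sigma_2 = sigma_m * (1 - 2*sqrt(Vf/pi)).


factor = 1 - 2*sqrt(0.57/pi) = 0.1481
sigma_2 = 36 * 0.1481 = 5.33 MPa

5.33 MPa


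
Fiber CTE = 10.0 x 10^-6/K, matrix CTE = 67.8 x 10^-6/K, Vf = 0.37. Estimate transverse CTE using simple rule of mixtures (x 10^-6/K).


alpha_2 = alpha_f*Vf + alpha_m*(1-Vf) = 10.0*0.37 + 67.8*0.63 = 46.4 x 10^-6/K

46.4 x 10^-6/K


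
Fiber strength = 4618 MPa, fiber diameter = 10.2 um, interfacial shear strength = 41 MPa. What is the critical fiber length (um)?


Lc = sigma_f * d / (2 * tau_i) = 4618 * 10.2 / (2 * 41) = 574.4 um

574.4 um


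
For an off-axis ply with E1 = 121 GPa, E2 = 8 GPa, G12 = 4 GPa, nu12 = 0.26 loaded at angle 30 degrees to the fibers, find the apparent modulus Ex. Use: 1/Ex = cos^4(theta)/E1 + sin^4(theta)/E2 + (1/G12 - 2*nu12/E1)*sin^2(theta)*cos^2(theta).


cos^4(30) = 0.5625, sin^4(30) = 0.0625, sin^2(30)*cos^2(30) = 0.1875
1/G12 - 2*nu12/E1 = 1/4 - 2*0.26/121 = 0.245702 GPa^-1
1/Ex = 0.5625/121 + 0.0625/8 + 0.245702*0.1875 = 0.0585305 GPa^-1
Ex = 17.09 GPa

17.09 GPa


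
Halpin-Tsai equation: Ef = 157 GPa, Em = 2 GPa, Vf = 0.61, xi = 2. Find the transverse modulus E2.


eta = (Ef/Em - 1)/(Ef/Em + xi) = (78.5 - 1)/(78.5 + 2) = 0.9627
E2 = Em*(1+xi*eta*Vf)/(1-eta*Vf) = 10.54 GPa

10.54 GPa


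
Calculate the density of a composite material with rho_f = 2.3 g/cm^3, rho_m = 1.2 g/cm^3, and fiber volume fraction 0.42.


rho_c = rho_f*Vf + rho_m*(1-Vf) = 2.3*0.42 + 1.2*0.58 = 1.662 g/cm^3

1.662 g/cm^3


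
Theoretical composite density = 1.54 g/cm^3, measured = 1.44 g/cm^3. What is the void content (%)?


Void% = (rho_theo - rho_actual)/rho_theo * 100 = (1.54 - 1.44)/1.54 * 100 = 6.49%

6.49%


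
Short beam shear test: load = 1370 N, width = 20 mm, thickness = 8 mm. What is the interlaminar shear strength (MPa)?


ILSS = 3F/(4bh) = 3*1370/(4*20*8) = 6.42 MPa

6.42 MPa


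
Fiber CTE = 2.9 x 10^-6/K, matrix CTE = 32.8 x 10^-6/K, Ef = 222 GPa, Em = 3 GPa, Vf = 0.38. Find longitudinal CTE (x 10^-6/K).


E1 = Ef*Vf + Em*(1-Vf) = 86.22
alpha_1 = (alpha_f*Ef*Vf + alpha_m*Em*(1-Vf))/E1 = 3.55 x 10^-6/K

3.55 x 10^-6/K


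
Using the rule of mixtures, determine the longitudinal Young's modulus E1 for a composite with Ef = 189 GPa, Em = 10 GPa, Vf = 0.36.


E1 = Ef*Vf + Em*(1-Vf) = 189*0.36 + 10*0.64 = 74.44 GPa

74.44 GPa


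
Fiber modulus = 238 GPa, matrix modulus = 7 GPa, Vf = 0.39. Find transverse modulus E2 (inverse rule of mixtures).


1/E2 = Vf/Ef + (1-Vf)/Em = 0.39/238 + 0.61/7
E2 = 11.26 GPa

11.26 GPa


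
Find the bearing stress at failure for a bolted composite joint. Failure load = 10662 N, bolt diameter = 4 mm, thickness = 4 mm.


sigma_br = F/(d*h) = 10662/(4*4) = 666.4 MPa

666.4 MPa


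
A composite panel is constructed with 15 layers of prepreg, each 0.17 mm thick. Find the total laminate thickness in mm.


h = n * t_ply = 15 * 0.17 = 2.55 mm

2.55 mm


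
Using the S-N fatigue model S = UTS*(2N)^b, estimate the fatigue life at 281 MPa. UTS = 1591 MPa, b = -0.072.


N = 0.5 * (S/UTS)^(1/b) = 0.5 * (281/1591)^(1/-0.072) = 1.4348e+10 cycles

1.4348e+10 cycles


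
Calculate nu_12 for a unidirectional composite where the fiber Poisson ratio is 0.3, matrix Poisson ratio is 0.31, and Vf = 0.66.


nu_12 = nu_f*Vf + nu_m*(1-Vf) = 0.3*0.66 + 0.31*0.34 = 0.3034

0.3034


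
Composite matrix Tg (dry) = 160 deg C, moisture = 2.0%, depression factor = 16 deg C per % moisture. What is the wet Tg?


Tg_wet = Tg_dry - k*moisture = 160 - 16*2.0 = 128.0 deg C

128.0 deg C


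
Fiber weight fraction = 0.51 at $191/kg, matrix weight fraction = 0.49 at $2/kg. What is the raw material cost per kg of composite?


Cost = cost_f*Wf + cost_m*Wm = 191*0.51 + 2*0.49 = $98.39/kg

$98.39/kg


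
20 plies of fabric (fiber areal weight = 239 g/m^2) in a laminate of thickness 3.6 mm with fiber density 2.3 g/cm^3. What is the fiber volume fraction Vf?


Vf = n * FAW / (rho_f * h * 1000) = 20 * 239 / (2.3 * 3.6 * 1000) = 0.5773

0.5773


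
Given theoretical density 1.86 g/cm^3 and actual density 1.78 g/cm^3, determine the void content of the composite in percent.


Void% = (rho_theo - rho_actual)/rho_theo * 100 = (1.86 - 1.78)/1.86 * 100 = 4.3%

4.3%


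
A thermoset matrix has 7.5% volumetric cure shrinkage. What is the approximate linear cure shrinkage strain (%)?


Linear shrinkage ≈ vol_shrink/3 = 7.5/3 = 2.5%

2.5%


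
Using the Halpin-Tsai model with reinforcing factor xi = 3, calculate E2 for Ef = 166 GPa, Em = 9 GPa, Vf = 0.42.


eta = (Ef/Em - 1)/(Ef/Em + xi) = (18.4444 - 1)/(18.4444 + 3) = 0.8135
E2 = Em*(1+xi*eta*Vf)/(1-eta*Vf) = 27.68 GPa

27.68 GPa


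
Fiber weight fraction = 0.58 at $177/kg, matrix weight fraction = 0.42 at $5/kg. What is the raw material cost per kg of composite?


Cost = cost_f*Wf + cost_m*Wm = 177*0.58 + 5*0.42 = $104.76/kg

$104.76/kg


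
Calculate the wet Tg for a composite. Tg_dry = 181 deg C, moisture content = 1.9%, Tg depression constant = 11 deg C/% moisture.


Tg_wet = Tg_dry - k*moisture = 181 - 11*1.9 = 160.1 deg C

160.1 deg C


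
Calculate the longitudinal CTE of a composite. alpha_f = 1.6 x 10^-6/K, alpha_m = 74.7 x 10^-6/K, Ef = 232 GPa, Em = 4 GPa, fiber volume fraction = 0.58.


E1 = Ef*Vf + Em*(1-Vf) = 136.24
alpha_1 = (alpha_f*Ef*Vf + alpha_m*Em*(1-Vf))/E1 = 2.5 x 10^-6/K

2.5 x 10^-6/K


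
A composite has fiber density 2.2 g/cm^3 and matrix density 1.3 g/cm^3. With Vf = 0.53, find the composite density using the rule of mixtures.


rho_c = rho_f*Vf + rho_m*(1-Vf) = 2.2*0.53 + 1.3*0.47 = 1.777 g/cm^3

1.777 g/cm^3


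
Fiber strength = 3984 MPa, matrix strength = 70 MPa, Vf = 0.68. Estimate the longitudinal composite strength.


sigma_1 = sigma_f*Vf + sigma_m*(1-Vf) = 3984*0.68 + 70*0.32 = 2731.5 MPa

2731.5 MPa


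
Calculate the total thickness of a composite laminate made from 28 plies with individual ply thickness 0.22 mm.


h = n * t_ply = 28 * 0.22 = 6.16 mm

6.16 mm


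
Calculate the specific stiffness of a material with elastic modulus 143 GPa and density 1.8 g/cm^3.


Specific stiffness = E/rho = 143/1.8 = 79.4 GPa/(g/cm^3)

79.4 GPa/(g/cm^3)


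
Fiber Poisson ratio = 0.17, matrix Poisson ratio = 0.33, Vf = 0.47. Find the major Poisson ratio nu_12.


nu_12 = nu_f*Vf + nu_m*(1-Vf) = 0.17*0.47 + 0.33*0.53 = 0.2548

0.2548


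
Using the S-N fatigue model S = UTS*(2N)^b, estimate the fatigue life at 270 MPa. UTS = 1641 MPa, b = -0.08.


N = 0.5 * (S/UTS)^(1/b) = 0.5 * (270/1641)^(1/-0.08) = 3.1317e+09 cycles

3.1317e+09 cycles


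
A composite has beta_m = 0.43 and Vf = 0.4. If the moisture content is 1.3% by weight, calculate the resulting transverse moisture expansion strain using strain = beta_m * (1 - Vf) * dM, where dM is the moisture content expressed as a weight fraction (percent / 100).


dM = 1.3/100 = 0.013
strain = beta_m * (1-Vf) * dM = 0.43 * 0.6 * 0.013 = 0.003354

0.003354


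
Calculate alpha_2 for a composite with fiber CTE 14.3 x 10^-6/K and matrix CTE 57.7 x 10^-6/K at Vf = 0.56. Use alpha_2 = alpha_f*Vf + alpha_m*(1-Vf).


alpha_2 = alpha_f*Vf + alpha_m*(1-Vf) = 14.3*0.56 + 57.7*0.44 = 33.4 x 10^-6/K

33.4 x 10^-6/K


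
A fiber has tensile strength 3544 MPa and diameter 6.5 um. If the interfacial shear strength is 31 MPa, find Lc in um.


Lc = sigma_f * d / (2 * tau_i) = 3544 * 6.5 / (2 * 31) = 371.5 um

371.5 um


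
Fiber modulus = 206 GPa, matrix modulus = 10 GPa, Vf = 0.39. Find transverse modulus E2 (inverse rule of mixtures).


1/E2 = Vf/Ef + (1-Vf)/Em = 0.39/206 + 0.61/10
E2 = 15.9 GPa

15.9 GPa


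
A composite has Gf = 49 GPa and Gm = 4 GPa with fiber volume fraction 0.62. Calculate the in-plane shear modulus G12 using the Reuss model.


1/G12 = Vf/Gf + (1-Vf)/Gm = 0.62/49 + 0.38/4
G12 = 9.29 GPa

9.29 GPa


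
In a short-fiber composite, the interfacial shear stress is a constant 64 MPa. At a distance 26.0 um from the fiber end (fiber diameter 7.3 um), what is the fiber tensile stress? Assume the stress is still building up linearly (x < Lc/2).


Force balance: sigma_f * (pi*d^2/4) = tau * (pi*d) * x  ->  sigma_f = 4 * tau * x / d
sigma_f = 4 * 64 * 26.0 / 7.3 = 911.8 MPa

911.8 MPa


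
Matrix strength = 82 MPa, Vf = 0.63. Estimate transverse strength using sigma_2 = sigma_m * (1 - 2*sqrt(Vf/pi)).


factor = 1 - 2*sqrt(0.63/pi) = 0.1044
sigma_2 = 82 * 0.1044 = 8.56 MPa

8.56 MPa


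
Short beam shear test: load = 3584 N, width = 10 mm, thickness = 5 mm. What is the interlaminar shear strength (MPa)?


ILSS = 3F/(4bh) = 3*3584/(4*10*5) = 53.76 MPa

53.76 MPa


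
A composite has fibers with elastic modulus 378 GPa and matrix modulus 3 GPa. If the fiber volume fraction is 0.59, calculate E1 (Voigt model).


E1 = Ef*Vf + Em*(1-Vf) = 378*0.59 + 3*0.41 = 224.25 GPa

224.25 GPa


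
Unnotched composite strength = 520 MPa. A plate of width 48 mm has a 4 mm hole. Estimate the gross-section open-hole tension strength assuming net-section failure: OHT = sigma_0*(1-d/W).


OHT = sigma_0*(1-d/W) = 520*(1-4/48) = 476.7 MPa

476.7 MPa


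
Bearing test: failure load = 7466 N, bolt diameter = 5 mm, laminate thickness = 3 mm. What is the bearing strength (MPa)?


sigma_br = F/(d*h) = 7466/(5*3) = 497.7 MPa

497.7 MPa


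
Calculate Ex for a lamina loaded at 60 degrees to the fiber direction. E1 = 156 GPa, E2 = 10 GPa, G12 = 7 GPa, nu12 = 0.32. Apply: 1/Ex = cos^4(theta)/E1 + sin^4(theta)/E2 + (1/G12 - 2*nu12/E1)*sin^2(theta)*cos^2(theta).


cos^4(60) = 0.0625, sin^4(60) = 0.5625, sin^2(60)*cos^2(60) = 0.1875
1/G12 - 2*nu12/E1 = 1/7 - 2*0.32/156 = 0.138755 GPa^-1
1/Ex = 0.0625/156 + 0.5625/10 + 0.138755*0.1875 = 0.0826671 GPa^-1
Ex = 12.1 GPa

12.1 GPa


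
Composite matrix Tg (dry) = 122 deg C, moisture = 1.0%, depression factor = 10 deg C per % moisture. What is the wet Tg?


Tg_wet = Tg_dry - k*moisture = 122 - 10*1.0 = 112.0 deg C

112.0 deg C


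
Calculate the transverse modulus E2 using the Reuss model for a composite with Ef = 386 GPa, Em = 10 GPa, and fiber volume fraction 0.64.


1/E2 = Vf/Ef + (1-Vf)/Em = 0.64/386 + 0.36/10
E2 = 26.55 GPa

26.55 GPa


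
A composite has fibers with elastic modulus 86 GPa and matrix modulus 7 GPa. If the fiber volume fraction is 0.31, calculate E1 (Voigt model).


E1 = Ef*Vf + Em*(1-Vf) = 86*0.31 + 7*0.69 = 31.49 GPa

31.49 GPa


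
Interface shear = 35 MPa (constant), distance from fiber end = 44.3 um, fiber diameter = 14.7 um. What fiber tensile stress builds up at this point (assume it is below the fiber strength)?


Force balance: sigma_f * (pi*d^2/4) = tau * (pi*d) * x  ->  sigma_f = 4 * tau * x / d
sigma_f = 4 * 35 * 44.3 / 14.7 = 421.9 MPa

421.9 MPa


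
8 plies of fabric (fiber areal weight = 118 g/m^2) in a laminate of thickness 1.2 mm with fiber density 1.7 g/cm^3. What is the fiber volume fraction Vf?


Vf = n * FAW / (rho_f * h * 1000) = 8 * 118 / (1.7 * 1.2 * 1000) = 0.4627

0.4627


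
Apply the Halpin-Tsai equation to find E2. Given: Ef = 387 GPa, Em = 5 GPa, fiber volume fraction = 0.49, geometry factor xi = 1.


eta = (Ef/Em - 1)/(Ef/Em + xi) = (77.4 - 1)/(77.4 + 1) = 0.9745
E2 = Em*(1+xi*eta*Vf)/(1-eta*Vf) = 14.14 GPa

14.14 GPa


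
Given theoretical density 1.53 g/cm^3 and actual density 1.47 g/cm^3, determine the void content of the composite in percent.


Void% = (rho_theo - rho_actual)/rho_theo * 100 = (1.53 - 1.47)/1.53 * 100 = 3.92%

3.92%


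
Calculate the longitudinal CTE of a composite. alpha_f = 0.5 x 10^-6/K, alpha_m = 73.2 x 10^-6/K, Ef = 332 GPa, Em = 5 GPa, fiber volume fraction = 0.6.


E1 = Ef*Vf + Em*(1-Vf) = 201.2
alpha_1 = (alpha_f*Ef*Vf + alpha_m*Em*(1-Vf))/E1 = 1.22 x 10^-6/K

1.22 x 10^-6/K


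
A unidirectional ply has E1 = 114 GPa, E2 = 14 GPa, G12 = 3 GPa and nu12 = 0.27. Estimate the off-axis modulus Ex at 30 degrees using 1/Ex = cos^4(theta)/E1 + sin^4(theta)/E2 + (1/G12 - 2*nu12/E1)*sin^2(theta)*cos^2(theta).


cos^4(30) = 0.5625, sin^4(30) = 0.0625, sin^2(30)*cos^2(30) = 0.1875
1/G12 - 2*nu12/E1 = 1/3 - 2*0.27/114 = 0.328596 GPa^-1
1/Ex = 0.5625/114 + 0.0625/14 + 0.328596*0.1875 = 0.0710103 GPa^-1
Ex = 14.08 GPa

14.08 GPa


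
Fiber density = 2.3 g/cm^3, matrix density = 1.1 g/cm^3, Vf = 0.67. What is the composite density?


rho_c = rho_f*Vf + rho_m*(1-Vf) = 2.3*0.67 + 1.1*0.33 = 1.904 g/cm^3

1.904 g/cm^3


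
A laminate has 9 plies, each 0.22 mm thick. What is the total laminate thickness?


h = n * t_ply = 9 * 0.22 = 1.98 mm

1.98 mm


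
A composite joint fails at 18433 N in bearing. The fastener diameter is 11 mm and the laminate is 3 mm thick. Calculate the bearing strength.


sigma_br = F/(d*h) = 18433/(11*3) = 558.6 MPa

558.6 MPa


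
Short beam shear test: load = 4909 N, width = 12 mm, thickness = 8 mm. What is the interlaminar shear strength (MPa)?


ILSS = 3F/(4bh) = 3*4909/(4*12*8) = 38.35 MPa

38.35 MPa


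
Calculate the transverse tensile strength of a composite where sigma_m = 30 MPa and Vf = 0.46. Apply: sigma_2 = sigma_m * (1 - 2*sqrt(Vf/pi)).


factor = 1 - 2*sqrt(0.46/pi) = 0.2347
sigma_2 = 30 * 0.2347 = 7.04 MPa

7.04 MPa


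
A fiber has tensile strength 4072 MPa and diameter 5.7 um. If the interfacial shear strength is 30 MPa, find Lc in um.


Lc = sigma_f * d / (2 * tau_i) = 4072 * 5.7 / (2 * 30) = 386.8 um

386.8 um


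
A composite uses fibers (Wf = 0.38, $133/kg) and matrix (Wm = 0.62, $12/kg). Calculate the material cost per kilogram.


Cost = cost_f*Wf + cost_m*Wm = 133*0.38 + 12*0.62 = $57.98/kg

$57.98/kg


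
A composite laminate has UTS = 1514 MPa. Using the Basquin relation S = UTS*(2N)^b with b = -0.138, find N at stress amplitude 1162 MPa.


N = 0.5 * (S/UTS)^(1/b) = 0.5 * (1162/1514)^(1/-0.138) = 3.4019 cycles

3.4019 cycles


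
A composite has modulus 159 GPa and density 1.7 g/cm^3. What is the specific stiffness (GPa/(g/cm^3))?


Specific stiffness = E/rho = 159/1.7 = 93.5 GPa/(g/cm^3)

93.5 GPa/(g/cm^3)


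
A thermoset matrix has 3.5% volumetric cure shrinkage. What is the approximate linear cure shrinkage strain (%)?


Linear shrinkage ≈ vol_shrink/3 = 3.5/3 = 1.167%

1.167%


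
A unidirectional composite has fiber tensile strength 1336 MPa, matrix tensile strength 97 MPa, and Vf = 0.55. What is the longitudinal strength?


sigma_1 = sigma_f*Vf + sigma_m*(1-Vf) = 1336*0.55 + 97*0.45 = 778.5 MPa

778.5 MPa


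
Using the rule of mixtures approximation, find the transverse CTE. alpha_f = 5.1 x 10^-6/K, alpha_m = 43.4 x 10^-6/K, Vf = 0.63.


alpha_2 = alpha_f*Vf + alpha_m*(1-Vf) = 5.1*0.63 + 43.4*0.37 = 19.3 x 10^-6/K

19.3 x 10^-6/K


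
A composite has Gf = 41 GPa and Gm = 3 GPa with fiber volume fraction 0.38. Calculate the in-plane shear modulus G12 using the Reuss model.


1/G12 = Vf/Gf + (1-Vf)/Gm = 0.38/41 + 0.62/3
G12 = 4.63 GPa

4.63 GPa


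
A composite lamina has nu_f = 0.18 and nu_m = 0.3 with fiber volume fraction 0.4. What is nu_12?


nu_12 = nu_f*Vf + nu_m*(1-Vf) = 0.18*0.4 + 0.3*0.6 = 0.252

0.252


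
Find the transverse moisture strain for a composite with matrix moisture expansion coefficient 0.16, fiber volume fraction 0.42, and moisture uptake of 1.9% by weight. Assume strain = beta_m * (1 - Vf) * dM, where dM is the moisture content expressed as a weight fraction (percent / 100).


dM = 1.9/100 = 0.019
strain = beta_m * (1-Vf) * dM = 0.16 * 0.58 * 0.019 = 0.0017632

0.0017632


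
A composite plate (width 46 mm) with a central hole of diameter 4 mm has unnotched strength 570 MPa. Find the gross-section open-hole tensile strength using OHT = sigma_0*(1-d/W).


OHT = sigma_0*(1-d/W) = 570*(1-4/46) = 520.4 MPa

520.4 MPa


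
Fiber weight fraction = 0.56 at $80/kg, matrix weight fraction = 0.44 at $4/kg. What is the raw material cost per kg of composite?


Cost = cost_f*Wf + cost_m*Wm = 80*0.56 + 4*0.44 = $46.56/kg

$46.56/kg


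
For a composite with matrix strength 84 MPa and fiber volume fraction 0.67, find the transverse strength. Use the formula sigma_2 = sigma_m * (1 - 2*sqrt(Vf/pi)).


factor = 1 - 2*sqrt(0.67/pi) = 0.0764
sigma_2 = 84 * 0.0764 = 6.42 MPa

6.42 MPa


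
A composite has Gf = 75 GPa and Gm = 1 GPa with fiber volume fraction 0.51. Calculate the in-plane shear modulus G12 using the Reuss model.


1/G12 = Vf/Gf + (1-Vf)/Gm = 0.51/75 + 0.49/1
G12 = 2.01 GPa

2.01 GPa


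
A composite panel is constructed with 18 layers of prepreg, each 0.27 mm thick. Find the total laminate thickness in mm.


h = n * t_ply = 18 * 0.27 = 4.86 mm

4.86 mm


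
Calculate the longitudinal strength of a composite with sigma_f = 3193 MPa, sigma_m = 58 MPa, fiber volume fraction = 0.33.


sigma_1 = sigma_f*Vf + sigma_m*(1-Vf) = 3193*0.33 + 58*0.67 = 1092.6 MPa

1092.6 MPa


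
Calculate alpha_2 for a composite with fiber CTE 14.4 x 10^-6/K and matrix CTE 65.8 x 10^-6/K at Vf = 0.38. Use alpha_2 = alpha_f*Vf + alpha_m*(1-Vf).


alpha_2 = alpha_f*Vf + alpha_m*(1-Vf) = 14.4*0.38 + 65.8*0.62 = 46.3 x 10^-6/K

46.3 x 10^-6/K


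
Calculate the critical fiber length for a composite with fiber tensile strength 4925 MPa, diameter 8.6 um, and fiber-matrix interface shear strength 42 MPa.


Lc = sigma_f * d / (2 * tau_i) = 4925 * 8.6 / (2 * 42) = 504.2 um

504.2 um


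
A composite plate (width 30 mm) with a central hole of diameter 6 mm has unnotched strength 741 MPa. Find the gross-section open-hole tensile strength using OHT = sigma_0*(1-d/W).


OHT = sigma_0*(1-d/W) = 741*(1-6/30) = 592.8 MPa

592.8 MPa


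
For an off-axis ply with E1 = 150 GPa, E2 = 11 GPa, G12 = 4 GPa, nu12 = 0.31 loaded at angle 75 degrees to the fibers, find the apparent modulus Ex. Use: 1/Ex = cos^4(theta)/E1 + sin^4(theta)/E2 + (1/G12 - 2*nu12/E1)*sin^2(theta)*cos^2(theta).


cos^4(75) = 0.004487, sin^4(75) = 0.870513, sin^2(75)*cos^2(75) = 0.0625
1/G12 - 2*nu12/E1 = 1/4 - 2*0.31/150 = 0.245867 GPa^-1
1/Ex = 0.004487/150 + 0.870513/11 + 0.245867*0.0625 = 0.0945341 GPa^-1
Ex = 10.58 GPa

10.58 GPa


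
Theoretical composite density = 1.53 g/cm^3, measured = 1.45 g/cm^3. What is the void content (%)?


Void% = (rho_theo - rho_actual)/rho_theo * 100 = (1.53 - 1.45)/1.53 * 100 = 5.23%

5.23%


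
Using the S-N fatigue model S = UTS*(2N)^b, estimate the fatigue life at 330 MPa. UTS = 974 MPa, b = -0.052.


N = 0.5 * (S/UTS)^(1/b) = 0.5 * (330/974)^(1/-0.052) = 5.4739e+08 cycles

5.4739e+08 cycles


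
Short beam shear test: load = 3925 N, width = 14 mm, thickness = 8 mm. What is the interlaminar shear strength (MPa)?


ILSS = 3F/(4bh) = 3*3925/(4*14*8) = 26.28 MPa

26.28 MPa


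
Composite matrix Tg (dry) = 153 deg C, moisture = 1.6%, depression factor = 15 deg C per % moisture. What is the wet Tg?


Tg_wet = Tg_dry - k*moisture = 153 - 15*1.6 = 129.0 deg C

129.0 deg C


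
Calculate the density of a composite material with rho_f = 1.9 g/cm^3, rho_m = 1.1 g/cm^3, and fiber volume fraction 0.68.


rho_c = rho_f*Vf + rho_m*(1-Vf) = 1.9*0.68 + 1.1*0.32 = 1.644 g/cm^3

1.644 g/cm^3


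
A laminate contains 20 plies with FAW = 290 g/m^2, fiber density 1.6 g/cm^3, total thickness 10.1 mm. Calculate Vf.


Vf = n * FAW / (rho_f * h * 1000) = 20 * 290 / (1.6 * 10.1 * 1000) = 0.3589

0.3589


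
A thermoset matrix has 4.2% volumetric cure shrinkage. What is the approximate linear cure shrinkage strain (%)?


Linear shrinkage ≈ vol_shrink/3 = 4.2/3 = 1.4%

1.4%


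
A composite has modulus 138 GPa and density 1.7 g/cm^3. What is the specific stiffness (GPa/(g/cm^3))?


Specific stiffness = E/rho = 138/1.7 = 81.2 GPa/(g/cm^3)

81.2 GPa/(g/cm^3)


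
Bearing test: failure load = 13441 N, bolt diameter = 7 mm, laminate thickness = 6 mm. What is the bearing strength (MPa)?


sigma_br = F/(d*h) = 13441/(7*6) = 320.0 MPa

320.0 MPa


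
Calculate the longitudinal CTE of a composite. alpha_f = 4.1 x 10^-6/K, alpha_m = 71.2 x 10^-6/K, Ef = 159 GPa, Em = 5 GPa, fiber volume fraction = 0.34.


E1 = Ef*Vf + Em*(1-Vf) = 57.36
alpha_1 = (alpha_f*Ef*Vf + alpha_m*Em*(1-Vf))/E1 = 7.96 x 10^-6/K

7.96 x 10^-6/K


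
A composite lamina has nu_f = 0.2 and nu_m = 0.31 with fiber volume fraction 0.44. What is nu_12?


nu_12 = nu_f*Vf + nu_m*(1-Vf) = 0.2*0.44 + 0.31*0.56 = 0.2616

0.2616


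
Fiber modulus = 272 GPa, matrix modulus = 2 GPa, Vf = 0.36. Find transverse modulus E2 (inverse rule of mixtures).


1/E2 = Vf/Ef + (1-Vf)/Em = 0.36/272 + 0.64/2
E2 = 3.11 GPa

3.11 GPa


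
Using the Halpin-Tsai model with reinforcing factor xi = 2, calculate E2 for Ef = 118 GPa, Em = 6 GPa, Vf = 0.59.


eta = (Ef/Em - 1)/(Ef/Em + xi) = (19.6667 - 1)/(19.6667 + 2) = 0.8615
E2 = Em*(1+xi*eta*Vf)/(1-eta*Vf) = 24.61 GPa

24.61 GPa


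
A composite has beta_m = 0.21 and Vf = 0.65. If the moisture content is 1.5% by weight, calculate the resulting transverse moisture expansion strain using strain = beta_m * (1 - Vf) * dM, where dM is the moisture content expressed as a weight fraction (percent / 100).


dM = 1.5/100 = 0.015
strain = beta_m * (1-Vf) * dM = 0.21 * 0.35 * 0.015 = 0.0011025

0.0011025


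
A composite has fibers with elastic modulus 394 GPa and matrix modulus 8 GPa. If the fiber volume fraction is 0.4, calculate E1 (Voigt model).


E1 = Ef*Vf + Em*(1-Vf) = 394*0.4 + 8*0.6 = 162.4 GPa

162.4 GPa


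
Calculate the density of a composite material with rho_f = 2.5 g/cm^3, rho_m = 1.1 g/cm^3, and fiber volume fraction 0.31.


rho_c = rho_f*Vf + rho_m*(1-Vf) = 2.5*0.31 + 1.1*0.69 = 1.534 g/cm^3

1.534 g/cm^3


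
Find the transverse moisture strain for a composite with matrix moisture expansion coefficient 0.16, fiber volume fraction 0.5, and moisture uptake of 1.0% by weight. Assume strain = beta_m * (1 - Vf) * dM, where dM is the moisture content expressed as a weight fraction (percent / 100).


dM = 1.0/100 = 0.01
strain = beta_m * (1-Vf) * dM = 0.16 * 0.5 * 0.01 = 0.0008

0.0008


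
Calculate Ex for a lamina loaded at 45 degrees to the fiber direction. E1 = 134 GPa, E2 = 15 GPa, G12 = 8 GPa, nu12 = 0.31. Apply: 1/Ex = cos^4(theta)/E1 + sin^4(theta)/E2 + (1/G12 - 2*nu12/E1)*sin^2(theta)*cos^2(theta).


cos^4(45) = 0.25, sin^4(45) = 0.25, sin^2(45)*cos^2(45) = 0.25
1/G12 - 2*nu12/E1 = 1/8 - 2*0.31/134 = 0.120373 GPa^-1
1/Ex = 0.25/134 + 0.25/15 + 0.120373*0.25 = 0.0486256 GPa^-1
Ex = 20.57 GPa

20.57 GPa


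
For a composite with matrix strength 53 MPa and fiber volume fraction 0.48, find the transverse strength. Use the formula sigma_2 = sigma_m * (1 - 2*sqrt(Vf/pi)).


factor = 1 - 2*sqrt(0.48/pi) = 0.2182
sigma_2 = 53 * 0.2182 = 11.57 MPa

11.57 MPa


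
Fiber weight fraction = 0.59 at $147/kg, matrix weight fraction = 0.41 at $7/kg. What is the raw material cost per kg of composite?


Cost = cost_f*Wf + cost_m*Wm = 147*0.59 + 7*0.41 = $89.6/kg

$89.6/kg


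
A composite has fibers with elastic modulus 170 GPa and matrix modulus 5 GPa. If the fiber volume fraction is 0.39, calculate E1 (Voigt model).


E1 = Ef*Vf + Em*(1-Vf) = 170*0.39 + 5*0.61 = 69.35 GPa

69.35 GPa


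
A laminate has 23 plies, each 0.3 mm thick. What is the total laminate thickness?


h = n * t_ply = 23 * 0.3 = 6.9 mm

6.9 mm


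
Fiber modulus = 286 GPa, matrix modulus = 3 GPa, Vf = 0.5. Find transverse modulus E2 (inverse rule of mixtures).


1/E2 = Vf/Ef + (1-Vf)/Em = 0.5/286 + 0.5/3
E2 = 5.94 GPa

5.94 GPa


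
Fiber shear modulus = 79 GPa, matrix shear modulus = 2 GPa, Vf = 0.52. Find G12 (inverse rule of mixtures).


1/G12 = Vf/Gf + (1-Vf)/Gm = 0.52/79 + 0.48/2
G12 = 4.06 GPa

4.06 GPa


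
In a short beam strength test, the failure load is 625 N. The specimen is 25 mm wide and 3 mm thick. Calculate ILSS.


ILSS = 3F/(4bh) = 3*625/(4*25*3) = 6.25 MPa

6.25 MPa


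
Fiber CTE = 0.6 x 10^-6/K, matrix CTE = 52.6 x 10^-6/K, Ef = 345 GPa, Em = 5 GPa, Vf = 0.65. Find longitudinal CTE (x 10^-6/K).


E1 = Ef*Vf + Em*(1-Vf) = 226.0
alpha_1 = (alpha_f*Ef*Vf + alpha_m*Em*(1-Vf))/E1 = 1.0 x 10^-6/K

1.0 x 10^-6/K


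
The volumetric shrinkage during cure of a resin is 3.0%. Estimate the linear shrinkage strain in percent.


Linear shrinkage ≈ vol_shrink/3 = 3.0/3 = 1.0%

1.0%


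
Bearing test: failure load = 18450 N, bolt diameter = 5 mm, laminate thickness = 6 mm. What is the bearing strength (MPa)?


sigma_br = F/(d*h) = 18450/(5*6) = 615.0 MPa

615.0 MPa


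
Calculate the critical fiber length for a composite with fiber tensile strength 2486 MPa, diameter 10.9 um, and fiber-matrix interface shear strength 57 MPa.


Lc = sigma_f * d / (2 * tau_i) = 2486 * 10.9 / (2 * 57) = 237.7 um

237.7 um


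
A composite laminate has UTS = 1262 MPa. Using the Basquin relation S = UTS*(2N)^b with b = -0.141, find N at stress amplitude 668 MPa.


N = 0.5 * (S/UTS)^(1/b) = 0.5 * (668/1262)^(1/-0.141) = 45.5432 cycles

45.5432 cycles


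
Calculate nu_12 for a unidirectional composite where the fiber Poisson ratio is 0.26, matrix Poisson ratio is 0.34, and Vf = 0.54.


nu_12 = nu_f*Vf + nu_m*(1-Vf) = 0.26*0.54 + 0.34*0.46 = 0.2968

0.2968


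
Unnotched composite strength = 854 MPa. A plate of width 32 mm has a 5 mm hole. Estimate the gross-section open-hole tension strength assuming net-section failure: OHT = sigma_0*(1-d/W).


OHT = sigma_0*(1-d/W) = 854*(1-5/32) = 720.6 MPa

720.6 MPa


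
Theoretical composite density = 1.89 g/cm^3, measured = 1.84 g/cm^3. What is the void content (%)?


Void% = (rho_theo - rho_actual)/rho_theo * 100 = (1.89 - 1.84)/1.89 * 100 = 2.65%

2.65%


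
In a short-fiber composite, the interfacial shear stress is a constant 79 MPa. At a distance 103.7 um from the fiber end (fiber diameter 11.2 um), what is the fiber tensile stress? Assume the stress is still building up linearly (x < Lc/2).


Force balance: sigma_f * (pi*d^2/4) = tau * (pi*d) * x  ->  sigma_f = 4 * tau * x / d
sigma_f = 4 * 79 * 103.7 / 11.2 = 2925.8 MPa

2925.8 MPa


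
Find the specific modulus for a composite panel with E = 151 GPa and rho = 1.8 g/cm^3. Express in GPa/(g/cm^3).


Specific stiffness = E/rho = 151/1.8 = 83.9 GPa/(g/cm^3)

83.9 GPa/(g/cm^3)


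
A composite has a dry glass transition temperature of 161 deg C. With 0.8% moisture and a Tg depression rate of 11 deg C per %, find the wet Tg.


Tg_wet = Tg_dry - k*moisture = 161 - 11*0.8 = 152.2 deg C

152.2 deg C


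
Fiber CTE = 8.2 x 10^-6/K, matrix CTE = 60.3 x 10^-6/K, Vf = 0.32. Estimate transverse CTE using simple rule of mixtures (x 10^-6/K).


alpha_2 = alpha_f*Vf + alpha_m*(1-Vf) = 8.2*0.32 + 60.3*0.68 = 43.6 x 10^-6/K

43.6 x 10^-6/K


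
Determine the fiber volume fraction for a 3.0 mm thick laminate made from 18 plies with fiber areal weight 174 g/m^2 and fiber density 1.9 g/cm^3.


Vf = n * FAW / (rho_f * h * 1000) = 18 * 174 / (1.9 * 3.0 * 1000) = 0.5495

0.5495


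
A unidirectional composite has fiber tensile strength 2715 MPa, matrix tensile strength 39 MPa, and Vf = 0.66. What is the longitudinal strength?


sigma_1 = sigma_f*Vf + sigma_m*(1-Vf) = 2715*0.66 + 39*0.34 = 1805.2 MPa

1805.2 MPa
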